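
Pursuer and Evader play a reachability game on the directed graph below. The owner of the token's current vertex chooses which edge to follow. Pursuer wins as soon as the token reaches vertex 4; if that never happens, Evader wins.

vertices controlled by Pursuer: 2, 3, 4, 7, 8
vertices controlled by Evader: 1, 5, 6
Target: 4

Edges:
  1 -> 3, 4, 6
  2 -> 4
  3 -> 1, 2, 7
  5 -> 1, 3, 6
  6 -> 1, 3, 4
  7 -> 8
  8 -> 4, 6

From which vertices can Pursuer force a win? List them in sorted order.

2, 3, 4, 7, 8

A0 = {4}
A1: add {2, 8} — 2 (Pursuer) has 2→4; 8 (Pursuer) has 8→4.
A2: add {3, 7} — 3 (Pursuer) has 3→2; 7 (Pursuer) has 7→8.
A3 = A2; e.g. 1 (Evader) can still go to 6. Fixed point.
Pursuer's winning region = {2, 3, 4, 7, 8}.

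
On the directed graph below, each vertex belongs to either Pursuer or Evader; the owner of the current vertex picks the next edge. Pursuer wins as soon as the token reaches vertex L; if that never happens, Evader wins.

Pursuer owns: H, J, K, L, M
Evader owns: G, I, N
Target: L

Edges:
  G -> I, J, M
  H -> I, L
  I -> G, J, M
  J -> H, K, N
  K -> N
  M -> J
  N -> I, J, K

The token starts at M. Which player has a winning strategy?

Pursuer

A0 = {L}
A1: add {H} — H (Pursuer) has H→L.
A2: add {J} — J (Pursuer) has J→H.
A3: add {M} — M (Pursuer) has M→J.
A4 = A3; e.g. G (Evader) can still go to I. Fixed point.
M ∈ A3, so Pursuer can force the target.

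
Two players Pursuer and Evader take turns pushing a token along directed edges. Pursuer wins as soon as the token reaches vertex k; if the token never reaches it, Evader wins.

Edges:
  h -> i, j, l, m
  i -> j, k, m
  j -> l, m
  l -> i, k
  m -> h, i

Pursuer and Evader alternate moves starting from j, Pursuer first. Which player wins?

Track states (vertex, player-to-move).
A0 = {(k,Pursuer), (k,Evader)}
A1: add {(i,Pursuer), (l,Pursuer)}.
A2: add {(l,Evader)}.
A3: add {(h,Pursuer), (j,Pursuer)}.
(j,Pursuer) ∈ A3 ⇒ Pursuer forces the target.

Pursuer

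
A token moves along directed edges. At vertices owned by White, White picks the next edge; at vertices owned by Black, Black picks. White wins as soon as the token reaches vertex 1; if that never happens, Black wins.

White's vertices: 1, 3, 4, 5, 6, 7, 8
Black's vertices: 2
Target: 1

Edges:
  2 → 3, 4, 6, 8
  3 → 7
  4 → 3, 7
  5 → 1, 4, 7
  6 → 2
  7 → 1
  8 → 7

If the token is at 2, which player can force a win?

A0 = {1}
A1: add {5, 7} — 5 (White) has 5→1; 7 (White) has 7→1.
A2: add {3, 4, 8} — 3 (White) has 3→7; 4 (White) has 4→7; 8 (White) has 8→7.
A3 = A2; e.g. 2 (Black) can still go to 6. Fixed point.
2 never enters the attractor, so Black can avoid the target forever.

Black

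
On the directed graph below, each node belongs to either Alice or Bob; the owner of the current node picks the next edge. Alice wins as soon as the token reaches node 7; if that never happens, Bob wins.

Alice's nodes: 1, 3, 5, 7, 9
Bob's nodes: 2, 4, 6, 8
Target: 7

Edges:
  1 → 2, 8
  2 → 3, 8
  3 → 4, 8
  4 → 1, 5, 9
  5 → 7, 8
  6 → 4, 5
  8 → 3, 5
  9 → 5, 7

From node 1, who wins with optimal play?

A0 = {7}
A1: add {5, 9} — 5 (Alice) has 5→7; 9 (Alice) has 9→7.
A2 = A1; e.g. 1 (Alice) has no edge into A1. Fixed point.
1 never enters the attractor, so Bob can avoid the target forever.

Bob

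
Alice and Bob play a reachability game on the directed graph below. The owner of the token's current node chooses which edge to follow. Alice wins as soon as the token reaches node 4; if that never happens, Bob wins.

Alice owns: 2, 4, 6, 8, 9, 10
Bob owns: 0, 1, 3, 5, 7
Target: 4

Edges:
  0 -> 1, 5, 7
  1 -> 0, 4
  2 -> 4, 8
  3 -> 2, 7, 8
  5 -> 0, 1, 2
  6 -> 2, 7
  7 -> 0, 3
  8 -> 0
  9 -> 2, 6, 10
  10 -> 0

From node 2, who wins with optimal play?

A0 = {4}
A1: add {2} — 2 (Alice) has 2→4.
2 ∈ A1, so Alice can force the target.

Alice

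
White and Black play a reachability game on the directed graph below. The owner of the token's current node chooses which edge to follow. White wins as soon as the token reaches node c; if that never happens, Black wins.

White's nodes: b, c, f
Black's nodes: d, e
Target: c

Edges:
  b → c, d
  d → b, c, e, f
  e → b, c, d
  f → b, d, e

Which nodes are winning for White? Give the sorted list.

A0 = {c}
A1: add {b} — b (White) has b→c.
A2: add {f} — f (White) has f→b.
A3 = A2; e.g. d (Black) can still go to e. Fixed point.
White's winning region = {b, c, f}.

b, c, f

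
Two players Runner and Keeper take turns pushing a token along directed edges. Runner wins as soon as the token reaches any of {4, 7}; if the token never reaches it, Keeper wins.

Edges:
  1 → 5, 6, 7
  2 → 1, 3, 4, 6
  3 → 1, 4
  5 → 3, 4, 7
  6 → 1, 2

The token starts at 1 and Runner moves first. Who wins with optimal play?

Runner

Track states (vertex, player-to-move).
A0 = {(4,Runner), (4,Keeper), (7,Runner), (7,Keeper)}
A1: add {(1,Runner), (2,Runner), (3,Runner), (5,Runner)}.
(1,Runner) ∈ A1 ⇒ Runner forces the target.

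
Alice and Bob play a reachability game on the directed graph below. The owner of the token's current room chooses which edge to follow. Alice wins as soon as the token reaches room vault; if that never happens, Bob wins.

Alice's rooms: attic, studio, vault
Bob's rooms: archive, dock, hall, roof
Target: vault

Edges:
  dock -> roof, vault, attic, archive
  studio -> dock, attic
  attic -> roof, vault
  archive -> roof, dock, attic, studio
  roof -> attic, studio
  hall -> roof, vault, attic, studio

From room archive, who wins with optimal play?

Bob

A0 = {vault}
A1: add {attic} — attic (Alice) has attic→vault.
A2: add {studio} — studio (Alice) has studio→attic.
A3: add {roof} — roof (Bob): all of {attic, studio} already in.
A4: add {hall} — hall (Bob): all of {roof, vault, attic, studio} already in.
A5 = A4; e.g. dock (Bob) can still go to archive. Fixed point.
archive never enters the attractor, so Bob can avoid the target forever.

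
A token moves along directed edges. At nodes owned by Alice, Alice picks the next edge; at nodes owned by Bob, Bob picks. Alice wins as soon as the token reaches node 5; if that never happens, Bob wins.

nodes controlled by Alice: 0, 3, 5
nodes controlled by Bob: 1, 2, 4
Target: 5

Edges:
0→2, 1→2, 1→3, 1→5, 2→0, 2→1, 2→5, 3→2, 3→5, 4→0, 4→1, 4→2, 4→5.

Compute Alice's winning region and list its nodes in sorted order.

A0 = {5}
A1: add {3} — 3 (Alice) has 3→5.
A2 = A1; e.g. 0 (Alice) has no edge into A1. Fixed point.
Alice's winning region = {3, 5}.

3, 5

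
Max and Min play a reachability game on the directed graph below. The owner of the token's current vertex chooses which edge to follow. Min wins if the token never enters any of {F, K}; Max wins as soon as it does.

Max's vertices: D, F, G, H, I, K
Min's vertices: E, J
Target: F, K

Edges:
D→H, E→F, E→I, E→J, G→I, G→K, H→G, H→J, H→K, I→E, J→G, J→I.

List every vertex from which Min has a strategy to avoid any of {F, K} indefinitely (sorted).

E, I, J

A0 = {F, K}
A1: add {G, H} — G (Max) has G→K; H (Max) has H→K.
A2: add {D} — D (Max) has D→H.
A3 = A2; e.g. E (Min) can still go to I. Fixed point.
Max's attractor = {D, F, G, H, K}; Min avoids the target exactly from the complement.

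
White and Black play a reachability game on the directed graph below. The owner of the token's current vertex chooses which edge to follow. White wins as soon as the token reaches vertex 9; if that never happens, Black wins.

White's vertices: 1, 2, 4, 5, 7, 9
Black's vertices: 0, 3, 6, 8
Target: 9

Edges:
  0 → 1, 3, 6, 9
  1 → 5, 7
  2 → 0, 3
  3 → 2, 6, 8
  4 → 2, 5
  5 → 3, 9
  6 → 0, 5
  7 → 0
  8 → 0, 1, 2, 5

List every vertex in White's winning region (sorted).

1, 4, 5, 9

A0 = {9}
A1: add {5} — 5 (White) has 5→9.
A2: add {1, 4} — 1 (White) has 1→5; 4 (White) has 4→5.
A3 = A2; e.g. 0 (Black) can still go to 3. Fixed point.
White's winning region = {1, 4, 5, 9}.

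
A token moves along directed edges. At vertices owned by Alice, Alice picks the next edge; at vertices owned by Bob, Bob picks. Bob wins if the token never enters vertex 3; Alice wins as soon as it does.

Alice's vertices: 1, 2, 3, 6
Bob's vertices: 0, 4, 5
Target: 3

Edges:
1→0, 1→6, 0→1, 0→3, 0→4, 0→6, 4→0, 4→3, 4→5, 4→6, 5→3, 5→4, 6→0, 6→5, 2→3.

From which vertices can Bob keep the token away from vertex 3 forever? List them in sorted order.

0, 1, 4, 5, 6

A0 = {3}
A1: add {2} — 2 (Alice) has 2→3.
A2 = A1; e.g. 0 (Bob) can still go to 1. Fixed point.
Alice's attractor = {2, 3}; Bob avoids the target exactly from the complement.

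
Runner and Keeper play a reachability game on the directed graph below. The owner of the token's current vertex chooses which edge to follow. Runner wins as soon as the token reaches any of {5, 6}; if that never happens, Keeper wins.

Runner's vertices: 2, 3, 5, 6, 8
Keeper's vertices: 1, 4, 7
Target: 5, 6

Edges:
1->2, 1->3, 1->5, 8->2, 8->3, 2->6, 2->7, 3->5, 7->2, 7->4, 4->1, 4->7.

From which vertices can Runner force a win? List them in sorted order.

A0 = {5, 6}
A1: add {2, 3} — 2 (Runner) has 2→6; 3 (Runner) has 3→5.
A2: add {1, 8} — 1 (Keeper): all of {2, 3, 5} already in; 8 (Runner) has 8→2.
A3 = A2; e.g. 4 (Keeper) can still go to 7. Fixed point.
Runner's winning region = {1, 2, 3, 5, 6, 8}.

1, 2, 3, 5, 6, 8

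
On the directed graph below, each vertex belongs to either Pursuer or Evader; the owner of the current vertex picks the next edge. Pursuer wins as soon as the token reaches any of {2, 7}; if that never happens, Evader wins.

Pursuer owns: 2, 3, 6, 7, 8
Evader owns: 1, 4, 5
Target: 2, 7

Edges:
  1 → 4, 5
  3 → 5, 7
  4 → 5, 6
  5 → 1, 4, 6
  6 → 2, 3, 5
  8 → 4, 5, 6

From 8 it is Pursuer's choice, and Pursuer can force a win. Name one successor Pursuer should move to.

A0 = {2, 7}
A1: add {3, 6} — 3 (Pursuer) has 3→7; 6 (Pursuer) has 6→2.
A2: add {8} — 8 (Pursuer) has 8→6.
A3 = A2; e.g. 1 (Evader) can still go to 4. Fixed point.
From 8, successor 6 is in the attractor (rank 1); the other successors 4, 5 are not.

6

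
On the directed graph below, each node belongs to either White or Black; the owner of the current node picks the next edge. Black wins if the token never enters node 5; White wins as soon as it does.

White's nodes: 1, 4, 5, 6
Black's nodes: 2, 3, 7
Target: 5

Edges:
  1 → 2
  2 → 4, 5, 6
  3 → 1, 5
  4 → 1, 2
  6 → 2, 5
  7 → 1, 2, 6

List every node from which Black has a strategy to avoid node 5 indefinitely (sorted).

1, 2, 3, 4, 7

A0 = {5}
A1: add {6} — 6 (White) has 6→5.
A2 = A1; e.g. 1 (White) has no edge into A1. Fixed point.
White's attractor = {5, 6}; Black avoids the target exactly from the complement.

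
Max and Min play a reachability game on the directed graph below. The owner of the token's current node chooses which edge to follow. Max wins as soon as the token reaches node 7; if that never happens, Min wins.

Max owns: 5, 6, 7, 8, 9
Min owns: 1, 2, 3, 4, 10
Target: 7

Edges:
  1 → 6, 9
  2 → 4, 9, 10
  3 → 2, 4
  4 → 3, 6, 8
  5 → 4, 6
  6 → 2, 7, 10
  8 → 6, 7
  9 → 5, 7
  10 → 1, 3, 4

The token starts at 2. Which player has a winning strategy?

A0 = {7}
A1: add {6, 8, 9} — 6 (Max) has 6→7; 8 (Max) has 8→7; 9 (Max) has 9→7.
A2: add {1, 5} — 1 (Min): all of {6, 9} already in; 5 (Max) has 5→6.
A3 = A2; e.g. 2 (Min) can still go to 4. Fixed point.
2 never enters the attractor, so Min can avoid the target forever.

Min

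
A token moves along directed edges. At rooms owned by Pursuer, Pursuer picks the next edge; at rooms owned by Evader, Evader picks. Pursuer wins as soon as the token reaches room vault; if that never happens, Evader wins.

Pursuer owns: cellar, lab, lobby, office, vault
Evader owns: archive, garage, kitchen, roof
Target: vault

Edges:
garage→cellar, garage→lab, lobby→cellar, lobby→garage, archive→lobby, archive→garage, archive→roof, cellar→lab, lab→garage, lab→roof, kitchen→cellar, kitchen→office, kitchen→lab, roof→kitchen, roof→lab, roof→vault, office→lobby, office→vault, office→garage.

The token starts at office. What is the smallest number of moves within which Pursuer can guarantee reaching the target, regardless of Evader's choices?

1

A0 = {vault}
A1: add {office} — office (Pursuer) has office→vault.
A2 = A1; e.g. cellar (Pursuer) has no edge into A1. Fixed point.
office enters the attractor at level 1, so Pursuer can force the target in 1 move from there.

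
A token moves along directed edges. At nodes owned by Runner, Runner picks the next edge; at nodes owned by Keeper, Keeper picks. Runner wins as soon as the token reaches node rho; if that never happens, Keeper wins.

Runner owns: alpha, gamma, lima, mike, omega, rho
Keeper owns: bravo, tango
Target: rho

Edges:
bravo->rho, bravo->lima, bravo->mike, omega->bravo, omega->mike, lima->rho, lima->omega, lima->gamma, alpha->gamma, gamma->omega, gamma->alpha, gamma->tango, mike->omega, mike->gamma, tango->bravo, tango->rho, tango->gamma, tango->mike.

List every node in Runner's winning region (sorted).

lima, rho

A0 = {rho}
A1: add {lima} — lima (Runner) has lima→rho.
A2 = A1; e.g. bravo (Keeper) can still go to mike. Fixed point.
Runner's winning region = {lima, rho}.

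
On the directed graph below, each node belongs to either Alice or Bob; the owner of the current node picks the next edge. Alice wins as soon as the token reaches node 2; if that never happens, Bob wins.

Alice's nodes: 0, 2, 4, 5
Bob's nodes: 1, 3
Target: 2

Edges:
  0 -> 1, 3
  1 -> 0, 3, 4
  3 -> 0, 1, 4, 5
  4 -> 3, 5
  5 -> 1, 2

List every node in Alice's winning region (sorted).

2, 4, 5

A0 = {2}
A1: add {5} — 5 (Alice) has 5→2.
A2: add {4} — 4 (Alice) has 4→5.
A3 = A2; e.g. 0 (Alice) has no edge into A2. Fixed point.
Alice's winning region = {2, 4, 5}.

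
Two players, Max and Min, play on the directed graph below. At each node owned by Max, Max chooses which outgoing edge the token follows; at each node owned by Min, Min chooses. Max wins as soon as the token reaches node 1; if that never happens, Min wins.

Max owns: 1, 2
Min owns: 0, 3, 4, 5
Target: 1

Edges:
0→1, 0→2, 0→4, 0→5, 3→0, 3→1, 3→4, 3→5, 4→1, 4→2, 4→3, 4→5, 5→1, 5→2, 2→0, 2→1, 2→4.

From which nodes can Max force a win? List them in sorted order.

1, 2, 5

A0 = {1}
A1: add {2} — 2 (Max) has 2→1.
A2: add {5} — 5 (Min): all of {1, 2} already in.
A3 = A2; e.g. 0 (Min) can still go to 4. Fixed point.
Max's winning region = {1, 2, 5}.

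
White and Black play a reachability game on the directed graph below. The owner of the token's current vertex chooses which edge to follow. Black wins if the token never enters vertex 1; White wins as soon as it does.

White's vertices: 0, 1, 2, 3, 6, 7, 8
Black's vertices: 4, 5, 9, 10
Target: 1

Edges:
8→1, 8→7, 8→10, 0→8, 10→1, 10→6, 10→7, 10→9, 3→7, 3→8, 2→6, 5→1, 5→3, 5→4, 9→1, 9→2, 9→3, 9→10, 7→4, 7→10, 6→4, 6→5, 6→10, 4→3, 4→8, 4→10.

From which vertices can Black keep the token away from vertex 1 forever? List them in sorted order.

A0 = {1}
A1: add {8} — 8 (White) has 8→1.
A2: add {0, 3} — 0 (White) has 0→8; 3 (White) has 3→8.
A3 = A2; e.g. 2 (White) has no edge into A2. Fixed point.
White's attractor = {0, 1, 3, 8}; Black avoids the target exactly from the complement.

2, 4, 5, 6, 7, 9, 10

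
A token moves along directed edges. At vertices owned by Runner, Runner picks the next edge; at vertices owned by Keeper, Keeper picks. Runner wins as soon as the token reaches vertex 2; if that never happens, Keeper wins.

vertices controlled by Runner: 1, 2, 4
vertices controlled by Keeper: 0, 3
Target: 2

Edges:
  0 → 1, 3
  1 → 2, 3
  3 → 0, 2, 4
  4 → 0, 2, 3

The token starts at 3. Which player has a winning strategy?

A0 = {2}
A1: add {1, 4} — 1 (Runner) has 1→2; 4 (Runner) has 4→2.
A2 = A1; e.g. 0 (Keeper) can still go to 3. Fixed point.
3 never enters the attractor, so Keeper can avoid the target forever.

Keeper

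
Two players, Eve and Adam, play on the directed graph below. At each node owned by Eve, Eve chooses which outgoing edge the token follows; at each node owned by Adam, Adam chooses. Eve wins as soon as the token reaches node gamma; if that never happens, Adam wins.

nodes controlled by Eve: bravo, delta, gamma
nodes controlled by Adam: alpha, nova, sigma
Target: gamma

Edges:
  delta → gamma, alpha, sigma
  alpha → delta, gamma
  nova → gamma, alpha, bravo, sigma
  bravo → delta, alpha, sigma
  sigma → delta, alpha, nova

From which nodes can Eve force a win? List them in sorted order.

alpha, bravo, delta, gamma

A0 = {gamma}
A1: add {delta} — delta (Eve) has delta→gamma.
A2: add {alpha, bravo} — alpha (Adam): all of {delta, gamma} already in; bravo (Eve) has bravo→delta.
A3 = A2; e.g. nova (Adam) can still go to sigma. Fixed point.
Eve's winning region = {alpha, bravo, delta, gamma}.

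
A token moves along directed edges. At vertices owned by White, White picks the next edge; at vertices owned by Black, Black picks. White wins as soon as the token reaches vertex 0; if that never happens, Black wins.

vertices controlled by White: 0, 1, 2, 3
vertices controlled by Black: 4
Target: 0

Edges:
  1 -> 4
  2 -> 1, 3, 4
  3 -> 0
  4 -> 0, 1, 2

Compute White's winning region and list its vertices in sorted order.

A0 = {0}
A1: add {3} — 3 (White) has 3→0.
A2: add {2} — 2 (White) has 2→3.
A3 = A2; e.g. 1 (White) has no edge into A2. Fixed point.
White's winning region = {0, 2, 3}.

0, 2, 3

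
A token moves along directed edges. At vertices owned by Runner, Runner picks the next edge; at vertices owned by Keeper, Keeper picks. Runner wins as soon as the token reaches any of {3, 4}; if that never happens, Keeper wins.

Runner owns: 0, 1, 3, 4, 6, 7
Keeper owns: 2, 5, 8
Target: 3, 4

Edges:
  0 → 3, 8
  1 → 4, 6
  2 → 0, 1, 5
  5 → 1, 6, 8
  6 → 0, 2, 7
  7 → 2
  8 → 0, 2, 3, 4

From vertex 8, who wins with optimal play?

Keeper

A0 = {3, 4}
A1: add {0, 1} — 0 (Runner) has 0→3; 1 (Runner) has 1→4.
A2: add {6} — 6 (Runner) has 6→0.
A3 = A2; e.g. 2 (Keeper) can still go to 5. Fixed point.
8 never enters the attractor, so Keeper can avoid the target forever.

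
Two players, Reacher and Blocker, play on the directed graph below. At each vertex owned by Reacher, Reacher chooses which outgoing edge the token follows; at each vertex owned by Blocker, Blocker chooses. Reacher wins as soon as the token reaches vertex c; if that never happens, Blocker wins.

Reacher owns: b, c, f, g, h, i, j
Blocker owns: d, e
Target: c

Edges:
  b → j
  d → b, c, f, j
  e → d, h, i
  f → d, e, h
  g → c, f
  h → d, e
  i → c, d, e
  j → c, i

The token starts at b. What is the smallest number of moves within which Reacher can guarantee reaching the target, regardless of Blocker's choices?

A0 = {c}
A1: add {g, i, j} — g (Reacher) has g→c; i (Reacher) has i→c; j (Reacher) has j→c.
A2: add {b} — b (Reacher) has b→j.
A3 = A2; e.g. d (Blocker) can still go to f. Fixed point.
b enters the attractor at level 2, so Reacher can force the target in 2 moves from there.

2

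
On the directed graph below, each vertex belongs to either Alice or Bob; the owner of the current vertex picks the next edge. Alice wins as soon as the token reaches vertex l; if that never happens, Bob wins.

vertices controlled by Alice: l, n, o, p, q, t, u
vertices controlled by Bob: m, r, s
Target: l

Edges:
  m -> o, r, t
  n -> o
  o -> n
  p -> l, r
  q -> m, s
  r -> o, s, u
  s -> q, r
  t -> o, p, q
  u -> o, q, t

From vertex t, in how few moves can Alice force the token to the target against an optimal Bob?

A0 = {l}
A1: add {p} — p (Alice) has p→l.
A2: add {t} — t (Alice) has t→p.
t enters the attractor at level 2, so Alice can force the target in 2 moves from there.

2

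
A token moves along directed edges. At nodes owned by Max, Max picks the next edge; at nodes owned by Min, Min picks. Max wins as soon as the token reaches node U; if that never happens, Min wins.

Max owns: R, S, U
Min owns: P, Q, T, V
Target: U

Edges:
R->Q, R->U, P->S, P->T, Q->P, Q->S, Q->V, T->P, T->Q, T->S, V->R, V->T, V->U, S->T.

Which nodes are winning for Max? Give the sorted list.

R, U

A0 = {U}
A1: add {R} — R (Max) has R→U.
A2 = A1; e.g. P (Min) can still go to S. Fixed point.
Max's winning region = {R, U}.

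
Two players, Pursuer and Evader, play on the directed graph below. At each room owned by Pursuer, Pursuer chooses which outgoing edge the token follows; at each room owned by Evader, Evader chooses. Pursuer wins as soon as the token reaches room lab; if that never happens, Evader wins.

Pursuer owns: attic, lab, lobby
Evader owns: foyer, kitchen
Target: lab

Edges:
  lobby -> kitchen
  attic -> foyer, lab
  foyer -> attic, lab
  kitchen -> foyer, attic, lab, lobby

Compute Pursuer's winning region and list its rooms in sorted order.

attic, foyer, lab

A0 = {lab}
A1: add {attic} — attic (Pursuer) has attic→lab.
A2: add {foyer} — foyer (Evader): all of {attic, lab} already in.
A3 = A2; e.g. kitchen (Evader) can still go to lobby. Fixed point.
Pursuer's winning region = {attic, foyer, lab}.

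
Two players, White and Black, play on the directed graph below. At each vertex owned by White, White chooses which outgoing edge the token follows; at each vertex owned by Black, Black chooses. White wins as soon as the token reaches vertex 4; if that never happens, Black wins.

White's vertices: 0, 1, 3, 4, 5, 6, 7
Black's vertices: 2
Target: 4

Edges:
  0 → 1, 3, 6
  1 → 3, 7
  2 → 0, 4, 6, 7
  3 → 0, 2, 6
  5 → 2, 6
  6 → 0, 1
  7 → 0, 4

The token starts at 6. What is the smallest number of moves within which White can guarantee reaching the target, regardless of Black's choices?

3

A0 = {4}
A1: add {7} — 7 (White) has 7→4.
A2: add {1} — 1 (White) has 1→7.
A3: add {0, 6} — 0 (White) has 0→1; 6 (White) has 6→1.
6 enters the attractor at level 3, so White can force the target in 3 moves from there.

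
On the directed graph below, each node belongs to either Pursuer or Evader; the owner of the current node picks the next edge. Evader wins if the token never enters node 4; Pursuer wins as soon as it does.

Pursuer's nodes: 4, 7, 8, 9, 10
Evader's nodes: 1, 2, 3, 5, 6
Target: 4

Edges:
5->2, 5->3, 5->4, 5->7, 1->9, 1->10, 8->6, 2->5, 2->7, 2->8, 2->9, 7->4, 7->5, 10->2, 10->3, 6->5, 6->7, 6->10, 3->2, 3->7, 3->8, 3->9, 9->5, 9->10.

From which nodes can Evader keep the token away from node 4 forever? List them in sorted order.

A0 = {4}
A1: add {7} — 7 (Pursuer) has 7→4.
A2 = A1; e.g. 1 (Evader) can still go to 9. Fixed point.
Pursuer's attractor = {4, 7}; Evader avoids the target exactly from the complement.

1, 2, 3, 5, 6, 8, 9, 10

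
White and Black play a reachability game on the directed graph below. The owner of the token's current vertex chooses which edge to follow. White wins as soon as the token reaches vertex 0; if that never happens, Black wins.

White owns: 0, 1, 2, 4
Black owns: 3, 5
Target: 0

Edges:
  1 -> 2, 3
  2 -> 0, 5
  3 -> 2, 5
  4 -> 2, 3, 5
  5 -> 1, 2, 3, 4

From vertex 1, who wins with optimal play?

White

A0 = {0}
A1: add {2} — 2 (White) has 2→0.
A2: add {1, 4} — 1 (White) has 1→2; 4 (White) has 4→2.
A3 = A2; e.g. 3 (Black) can still go to 5. Fixed point.
1 ∈ A2, so White can force the target.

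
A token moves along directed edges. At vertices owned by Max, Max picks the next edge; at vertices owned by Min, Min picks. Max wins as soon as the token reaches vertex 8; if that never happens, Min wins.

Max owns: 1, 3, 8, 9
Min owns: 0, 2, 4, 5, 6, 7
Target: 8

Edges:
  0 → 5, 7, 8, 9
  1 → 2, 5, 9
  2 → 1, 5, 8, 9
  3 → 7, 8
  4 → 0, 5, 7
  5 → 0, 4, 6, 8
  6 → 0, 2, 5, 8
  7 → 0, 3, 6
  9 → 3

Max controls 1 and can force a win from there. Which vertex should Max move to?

A0 = {8}
A1: add {3} — 3 (Max) has 3→8.
A2: add {9} — 9 (Max) has 9→3.
A3: add {1} — 1 (Max) has 1→9.
A4 = A3; e.g. 0 (Min) can still go to 5. Fixed point.
From 1, successor 9 is in the attractor (rank 2); the other successors 2, 5 are not.

9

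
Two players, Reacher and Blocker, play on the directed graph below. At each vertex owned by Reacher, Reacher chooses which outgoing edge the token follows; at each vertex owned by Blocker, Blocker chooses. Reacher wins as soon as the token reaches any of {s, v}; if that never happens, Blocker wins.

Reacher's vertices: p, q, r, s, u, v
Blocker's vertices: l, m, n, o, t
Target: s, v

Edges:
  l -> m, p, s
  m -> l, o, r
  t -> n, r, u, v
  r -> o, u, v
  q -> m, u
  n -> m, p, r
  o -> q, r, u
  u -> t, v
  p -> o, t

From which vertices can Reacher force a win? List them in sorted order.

A0 = {s, v}
A1: add {r, u} — r (Reacher) has r→v; u (Reacher) has u→v.
A2: add {q} — q (Reacher) has q→u.
A3: add {o} — o (Blocker): all of {q, r, u} already in.
A4: add {p} — p (Reacher) has p→o.
A5 = A4; e.g. l (Blocker) can still go to m. Fixed point.
Reacher's winning region = {o, p, q, r, s, u, v}.

o, p, q, r, s, u, v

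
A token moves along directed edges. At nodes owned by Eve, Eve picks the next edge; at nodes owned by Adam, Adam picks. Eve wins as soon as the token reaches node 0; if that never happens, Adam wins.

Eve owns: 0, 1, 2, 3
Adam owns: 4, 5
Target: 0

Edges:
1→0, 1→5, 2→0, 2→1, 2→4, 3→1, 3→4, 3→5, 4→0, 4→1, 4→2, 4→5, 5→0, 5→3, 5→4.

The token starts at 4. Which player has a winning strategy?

Adam

A0 = {0}
A1: add {1, 2} — 1 (Eve) has 1→0; 2 (Eve) has 2→0.
A2: add {3} — 3 (Eve) has 3→1.
A3 = A2; e.g. 4 (Adam) can still go to 5. Fixed point.
4 never enters the attractor, so Adam can avoid the target forever.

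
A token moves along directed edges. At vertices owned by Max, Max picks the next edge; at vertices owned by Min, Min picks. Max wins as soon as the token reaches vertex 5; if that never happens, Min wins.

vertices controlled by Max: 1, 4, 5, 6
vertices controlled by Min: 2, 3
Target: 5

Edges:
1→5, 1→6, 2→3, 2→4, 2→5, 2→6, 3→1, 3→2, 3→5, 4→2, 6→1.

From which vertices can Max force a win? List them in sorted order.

A0 = {5}
A1: add {1} — 1 (Max) has 1→5.
A2: add {6} — 6 (Max) has 6→1.
A3 = A2; e.g. 2 (Min) can still go to 3. Fixed point.
Max's winning region = {1, 5, 6}.

1, 5, 6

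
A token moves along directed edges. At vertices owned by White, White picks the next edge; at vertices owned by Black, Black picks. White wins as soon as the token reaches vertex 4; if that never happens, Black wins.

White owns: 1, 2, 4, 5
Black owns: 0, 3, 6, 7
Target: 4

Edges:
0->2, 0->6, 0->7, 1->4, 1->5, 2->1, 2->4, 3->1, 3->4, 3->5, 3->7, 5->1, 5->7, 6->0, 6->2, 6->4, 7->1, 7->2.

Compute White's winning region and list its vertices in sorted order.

1, 2, 3, 4, 5, 7

A0 = {4}
A1: add {1, 2} — 1 (White) has 1→4; 2 (White) has 2→4.
A2: add {5, 7} — 5 (White) has 5→1; 7 (Black): all of {1, 2} already in.
A3: add {3} — 3 (Black): all of {1, 4, 5, 7} already in.
A4 = A3; e.g. 0 (Black) can still go to 6. Fixed point.
White's winning region = {1, 2, 3, 4, 5, 7}.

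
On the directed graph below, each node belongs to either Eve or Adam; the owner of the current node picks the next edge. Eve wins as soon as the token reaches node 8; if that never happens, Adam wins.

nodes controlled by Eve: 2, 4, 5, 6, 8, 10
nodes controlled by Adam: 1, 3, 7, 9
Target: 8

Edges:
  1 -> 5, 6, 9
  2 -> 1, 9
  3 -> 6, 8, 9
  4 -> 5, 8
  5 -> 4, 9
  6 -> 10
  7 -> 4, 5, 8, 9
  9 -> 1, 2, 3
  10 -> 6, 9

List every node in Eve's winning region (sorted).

A0 = {8}
A1: add {4} — 4 (Eve) has 4→8.
A2: add {5} — 5 (Eve) has 5→4.
A3 = A2; e.g. 1 (Adam) can still go to 6. Fixed point.
Eve's winning region = {4, 5, 8}.

4, 5, 8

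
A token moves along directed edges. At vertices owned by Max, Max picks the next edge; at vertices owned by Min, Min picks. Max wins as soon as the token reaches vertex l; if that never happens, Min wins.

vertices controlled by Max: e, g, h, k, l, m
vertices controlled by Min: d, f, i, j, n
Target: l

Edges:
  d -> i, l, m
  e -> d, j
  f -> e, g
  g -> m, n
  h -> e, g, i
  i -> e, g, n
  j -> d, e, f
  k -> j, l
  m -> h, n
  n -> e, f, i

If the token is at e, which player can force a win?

A0 = {l}
A1: add {k} — k (Max) has k→l.
A2 = A1; e.g. d (Min) can still go to i. Fixed point.
e never enters the attractor, so Min can avoid the target forever.

Min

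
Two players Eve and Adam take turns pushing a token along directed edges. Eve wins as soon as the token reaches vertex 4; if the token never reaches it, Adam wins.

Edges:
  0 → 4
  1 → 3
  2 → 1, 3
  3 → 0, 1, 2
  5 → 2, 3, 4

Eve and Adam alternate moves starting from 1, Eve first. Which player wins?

Track states (vertex, player-to-move).
A0 = {(4,Eve), (4,Adam)}
A1: add {(0,Eve), (0,Adam), (5,Eve)}.
A2: add {(3,Eve)}.
A3: add {(1,Adam)}.
A4: add {(2,Eve)}.
A5: add {(5,Adam)}.
A6 = A5; e.g. (1,Eve) stays out. (1,Eve) never enters ⇒ Adam avoids the target.

Adam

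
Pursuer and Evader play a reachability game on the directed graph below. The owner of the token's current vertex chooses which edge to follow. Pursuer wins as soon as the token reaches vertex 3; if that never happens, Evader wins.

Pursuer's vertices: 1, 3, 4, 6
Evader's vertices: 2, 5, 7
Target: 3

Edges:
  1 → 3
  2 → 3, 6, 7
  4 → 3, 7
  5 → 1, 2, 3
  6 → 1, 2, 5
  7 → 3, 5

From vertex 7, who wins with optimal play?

A0 = {3}
A1: add {1, 4} — 1 (Pursuer) has 1→3; 4 (Pursuer) has 4→3.
A2: add {6} — 6 (Pursuer) has 6→1.
A3 = A2; e.g. 2 (Evader) can still go to 7. Fixed point.
7 never enters the attractor, so Evader can avoid the target forever.

Evader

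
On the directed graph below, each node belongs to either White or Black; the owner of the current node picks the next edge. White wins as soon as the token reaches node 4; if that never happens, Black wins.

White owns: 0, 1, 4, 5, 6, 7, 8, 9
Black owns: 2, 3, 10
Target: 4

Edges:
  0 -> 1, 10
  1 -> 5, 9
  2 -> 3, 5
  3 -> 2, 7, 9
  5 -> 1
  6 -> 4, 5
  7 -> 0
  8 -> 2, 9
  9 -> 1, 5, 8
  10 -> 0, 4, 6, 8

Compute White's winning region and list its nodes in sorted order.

A0 = {4}
A1: add {6} — 6 (White) has 6→4.
A2 = A1; e.g. 0 (White) has no edge into A1. Fixed point.
White's winning region = {4, 6}.

4, 6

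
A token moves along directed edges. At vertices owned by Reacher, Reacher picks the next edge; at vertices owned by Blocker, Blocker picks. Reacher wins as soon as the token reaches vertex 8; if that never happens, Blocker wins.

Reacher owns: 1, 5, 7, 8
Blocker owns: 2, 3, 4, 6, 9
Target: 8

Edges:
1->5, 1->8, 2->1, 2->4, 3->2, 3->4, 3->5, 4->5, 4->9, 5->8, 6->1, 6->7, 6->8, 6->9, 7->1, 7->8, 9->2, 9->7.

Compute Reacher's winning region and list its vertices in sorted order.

A0 = {8}
A1: add {1, 5, 7} — 1 (Reacher) has 1→8; 5 (Reacher) has 5→8; 7 (Reacher) has 7→8.
A2 = A1; e.g. 2 (Blocker) can still go to 4. Fixed point.
Reacher's winning region = {1, 5, 7, 8}.

1, 5, 7, 8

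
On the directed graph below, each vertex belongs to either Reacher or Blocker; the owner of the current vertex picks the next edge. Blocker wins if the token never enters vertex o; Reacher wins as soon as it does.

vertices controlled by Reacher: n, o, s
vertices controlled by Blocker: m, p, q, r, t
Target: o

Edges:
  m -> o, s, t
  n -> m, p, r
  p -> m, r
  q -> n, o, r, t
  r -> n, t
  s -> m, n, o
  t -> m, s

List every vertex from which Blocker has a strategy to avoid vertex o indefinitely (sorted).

A0 = {o}
A1: add {s} — s (Reacher) has s→o.
A2 = A1; e.g. m (Blocker) can still go to t. Fixed point.
Reacher's attractor = {o, s}; Blocker avoids the target exactly from the complement.

m, n, p, q, r, t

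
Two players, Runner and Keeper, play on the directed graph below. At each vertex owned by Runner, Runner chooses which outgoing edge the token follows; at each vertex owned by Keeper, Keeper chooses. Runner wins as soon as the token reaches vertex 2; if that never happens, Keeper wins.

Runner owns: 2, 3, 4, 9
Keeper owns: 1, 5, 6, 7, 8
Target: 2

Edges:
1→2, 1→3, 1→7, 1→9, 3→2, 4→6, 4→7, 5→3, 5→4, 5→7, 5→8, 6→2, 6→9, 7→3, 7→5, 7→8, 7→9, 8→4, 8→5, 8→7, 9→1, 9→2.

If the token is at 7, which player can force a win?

Keeper

A0 = {2}
A1: add {3, 9} — 3 (Runner) has 3→2; 9 (Runner) has 9→2.
A2: add {6} — 6 (Keeper): all of {2, 9} already in.
A3: add {4} — 4 (Runner) has 4→6.
A4 = A3; e.g. 1 (Keeper) can still go to 7. Fixed point.
7 never enters the attractor, so Keeper can avoid the target forever.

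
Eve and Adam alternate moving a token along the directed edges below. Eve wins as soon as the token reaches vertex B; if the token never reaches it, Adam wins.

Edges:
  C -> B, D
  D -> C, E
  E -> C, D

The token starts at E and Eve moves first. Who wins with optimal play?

Adam

Track states (vertex, player-to-move).
A0 = {(B,Eve), (B,Adam)}
A1: add {(C,Eve)}.
A2 = A1; e.g. (C,Adam) stays out. (E,Eve) never enters ⇒ Adam avoids the target.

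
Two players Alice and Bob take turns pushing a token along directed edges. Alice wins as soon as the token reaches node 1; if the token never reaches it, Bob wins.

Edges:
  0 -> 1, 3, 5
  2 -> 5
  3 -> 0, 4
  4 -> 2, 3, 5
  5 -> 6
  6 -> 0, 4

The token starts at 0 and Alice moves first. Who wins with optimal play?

Alice

Track states (vertex, player-to-move).
A0 = {(1,Alice), (1,Bob)}
A1: add {(0,Alice)}.
(0,Alice) ∈ A1 ⇒ Alice forces the target.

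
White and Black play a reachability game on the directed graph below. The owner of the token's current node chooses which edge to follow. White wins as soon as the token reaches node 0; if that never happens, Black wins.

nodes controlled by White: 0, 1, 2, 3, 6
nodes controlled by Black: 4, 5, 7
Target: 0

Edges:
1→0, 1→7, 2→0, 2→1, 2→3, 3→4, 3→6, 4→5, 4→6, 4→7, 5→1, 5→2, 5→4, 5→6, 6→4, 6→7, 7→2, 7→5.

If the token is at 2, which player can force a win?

A0 = {0}
A1: add {1, 2} — 1 (White) has 1→0; 2 (White) has 2→0.
A2 = A1; e.g. 3 (White) has no edge into A1. Fixed point.
2 ∈ A1, so White can force the target.

White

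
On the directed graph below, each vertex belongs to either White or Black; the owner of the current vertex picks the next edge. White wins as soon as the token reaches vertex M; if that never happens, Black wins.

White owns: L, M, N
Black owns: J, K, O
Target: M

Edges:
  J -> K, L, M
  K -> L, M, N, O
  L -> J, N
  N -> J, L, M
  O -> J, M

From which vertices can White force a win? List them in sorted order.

L, M, N

A0 = {M}
A1: add {N} — N (White) has N→M.
A2: add {L} — L (White) has L→N.
A3 = A2; e.g. J (Black) can still go to K. Fixed point.
White's winning region = {L, M, N}.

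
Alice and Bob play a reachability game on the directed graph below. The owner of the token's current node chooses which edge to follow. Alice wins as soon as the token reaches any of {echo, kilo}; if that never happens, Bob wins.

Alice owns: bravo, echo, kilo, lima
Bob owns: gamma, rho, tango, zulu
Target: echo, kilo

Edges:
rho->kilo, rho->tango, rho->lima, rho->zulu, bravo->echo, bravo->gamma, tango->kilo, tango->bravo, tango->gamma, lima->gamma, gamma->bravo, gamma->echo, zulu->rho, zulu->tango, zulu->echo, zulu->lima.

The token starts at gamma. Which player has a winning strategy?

Alice

A0 = {echo, kilo}
A1: add {bravo} — bravo (Alice) has bravo→echo.
A2: add {gamma} — gamma (Bob): all of {bravo, echo} already in.
gamma ∈ A2, so Alice can force the target.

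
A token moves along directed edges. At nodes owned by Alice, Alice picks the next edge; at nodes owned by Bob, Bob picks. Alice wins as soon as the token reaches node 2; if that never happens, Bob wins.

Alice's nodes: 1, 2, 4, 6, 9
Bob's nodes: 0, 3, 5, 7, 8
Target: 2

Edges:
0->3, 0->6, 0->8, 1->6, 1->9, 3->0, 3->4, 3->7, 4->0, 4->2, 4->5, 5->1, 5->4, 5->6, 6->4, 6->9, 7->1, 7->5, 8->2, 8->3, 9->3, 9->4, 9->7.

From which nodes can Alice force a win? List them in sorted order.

A0 = {2}
A1: add {4} — 4 (Alice) has 4→2.
A2: add {6, 9} — 6 (Alice) has 6→4; 9 (Alice) has 9→4.
A3: add {1} — 1 (Alice) has 1→6.
A4: add {5} — 5 (Bob): all of {1, 4, 6} already in.
A5: add {7} — 7 (Bob): all of {1, 5} already in.
A6 = A5; e.g. 0 (Bob) can still go to 3. Fixed point.
Alice's winning region = {1, 2, 4, 5, 6, 7, 9}.

1, 2, 4, 5, 6, 7, 9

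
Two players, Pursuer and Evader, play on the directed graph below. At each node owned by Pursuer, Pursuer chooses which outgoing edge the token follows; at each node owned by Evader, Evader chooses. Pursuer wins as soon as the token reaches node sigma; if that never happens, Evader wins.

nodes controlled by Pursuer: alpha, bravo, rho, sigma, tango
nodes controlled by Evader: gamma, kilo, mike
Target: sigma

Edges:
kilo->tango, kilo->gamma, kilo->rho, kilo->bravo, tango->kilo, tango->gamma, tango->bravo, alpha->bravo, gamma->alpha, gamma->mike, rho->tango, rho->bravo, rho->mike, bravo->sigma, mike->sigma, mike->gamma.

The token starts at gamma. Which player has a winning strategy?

A0 = {sigma}
A1: add {bravo} — bravo (Pursuer) has bravo→sigma.
A2: add {alpha, rho, tango} — tango (Pursuer) has tango→bravo; alpha (Pursuer) has alpha→bravo; rho (Pursuer) has rho→bravo.
A3 = A2; e.g. kilo (Evader) can still go to gamma. Fixed point.
gamma never enters the attractor, so Evader can avoid the target forever.

Evader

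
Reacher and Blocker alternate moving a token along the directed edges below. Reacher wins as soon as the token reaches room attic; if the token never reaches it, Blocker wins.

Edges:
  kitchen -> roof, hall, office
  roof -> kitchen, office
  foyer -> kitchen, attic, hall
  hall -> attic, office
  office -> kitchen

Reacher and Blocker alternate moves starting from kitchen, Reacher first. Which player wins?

Blocker

Track states (vertex, player-to-move).
A0 = {(attic,Reacher), (attic,Blocker)}
A1: add {(foyer,Reacher), (hall,Reacher)}.
A2 = A1; e.g. (kitchen,Reacher) stays out. (kitchen,Reacher) never enters ⇒ Blocker avoids the target.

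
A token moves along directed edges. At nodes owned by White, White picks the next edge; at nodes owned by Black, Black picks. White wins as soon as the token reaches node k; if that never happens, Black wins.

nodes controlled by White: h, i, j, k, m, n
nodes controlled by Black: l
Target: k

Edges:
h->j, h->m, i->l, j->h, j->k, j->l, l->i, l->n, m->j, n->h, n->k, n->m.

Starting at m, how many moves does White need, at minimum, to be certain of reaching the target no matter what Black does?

2

A0 = {k}
A1: add {j, n} — j (White) has j→k; n (White) has n→k.
A2: add {h, m} — h (White) has h→j; m (White) has m→j.
A3 = A2; e.g. i (White) has no edge into A2. Fixed point.
m enters the attractor at level 2, so White can force the target in 2 moves from there.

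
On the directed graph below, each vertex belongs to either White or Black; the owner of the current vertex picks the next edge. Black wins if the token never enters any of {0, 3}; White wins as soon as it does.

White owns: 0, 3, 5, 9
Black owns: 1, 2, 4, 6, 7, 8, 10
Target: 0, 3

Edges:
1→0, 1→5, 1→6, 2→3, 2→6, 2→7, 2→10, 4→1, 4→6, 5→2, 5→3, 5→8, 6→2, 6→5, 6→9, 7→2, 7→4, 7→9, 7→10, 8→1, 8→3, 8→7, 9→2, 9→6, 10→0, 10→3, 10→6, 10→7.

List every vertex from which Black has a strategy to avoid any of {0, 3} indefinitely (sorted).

A0 = {0, 3}
A1: add {5} — 5 (White) has 5→3.
A2 = A1; e.g. 1 (Black) can still go to 6. Fixed point.
White's attractor = {0, 3, 5}; Black avoids the target exactly from the complement.

1, 2, 4, 6, 7, 8, 9, 10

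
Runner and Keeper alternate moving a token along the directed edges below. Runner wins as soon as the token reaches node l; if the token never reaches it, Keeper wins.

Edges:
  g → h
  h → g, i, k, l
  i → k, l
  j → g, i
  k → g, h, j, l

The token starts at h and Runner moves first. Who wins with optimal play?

Runner

Track states (vertex, player-to-move).
A0 = {(l,Runner), (l,Keeper)}
A1: add {(h,Runner), (i,Runner), (k,Runner)}.
(h,Runner) ∈ A1 ⇒ Runner forces the target.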